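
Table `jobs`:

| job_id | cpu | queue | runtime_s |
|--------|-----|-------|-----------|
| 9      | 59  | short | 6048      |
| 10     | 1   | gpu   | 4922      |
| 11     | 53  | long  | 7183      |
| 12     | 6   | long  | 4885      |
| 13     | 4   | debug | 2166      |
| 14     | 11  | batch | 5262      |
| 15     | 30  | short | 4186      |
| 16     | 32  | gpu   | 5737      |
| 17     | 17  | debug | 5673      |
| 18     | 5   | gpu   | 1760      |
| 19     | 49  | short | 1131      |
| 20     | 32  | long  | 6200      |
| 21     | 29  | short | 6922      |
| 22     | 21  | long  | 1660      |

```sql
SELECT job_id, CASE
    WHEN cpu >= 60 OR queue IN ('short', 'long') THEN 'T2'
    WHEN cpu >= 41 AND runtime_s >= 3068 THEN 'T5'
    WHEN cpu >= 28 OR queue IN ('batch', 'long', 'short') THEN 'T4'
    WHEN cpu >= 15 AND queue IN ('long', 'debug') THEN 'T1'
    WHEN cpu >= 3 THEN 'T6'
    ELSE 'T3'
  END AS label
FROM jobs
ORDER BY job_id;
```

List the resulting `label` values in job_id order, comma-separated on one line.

T2, T3, T2, T2, T6, T4, T2, T4, T1, T6, T2, T2, T2, T2

job_id=9: cpu >= 60 OR queue IN ('short', 'long') → T2
job_id=10: ELSE → T3
job_id=11: cpu >= 60 OR queue IN ('short', 'long') → T2
job_id=12: cpu >= 60 OR queue IN ('short', 'long') → T2
job_id=13: cpu >= 3 → T6
job_id=14: cpu >= 28 OR queue IN ('batch', 'long', 'short') → T4
job_id=15: cpu >= 60 OR queue IN ('short', 'long') → T2
job_id=16: cpu >= 28 OR queue IN ('batch', 'long', 'short') → T4
job_id=17: cpu >= 15 AND queue IN ('long', 'debug') → T1
job_id=18: cpu >= 3 → T6
job_id=19: cpu >= 60 OR queue IN ('short', 'long') → T2
job_id=20: cpu >= 60 OR queue IN ('short', 'long') → T2
job_id=21: cpu >= 60 OR queue IN ('short', 'long') → T2
job_id=22: cpu >= 60 OR queue IN ('short', 'long') → T2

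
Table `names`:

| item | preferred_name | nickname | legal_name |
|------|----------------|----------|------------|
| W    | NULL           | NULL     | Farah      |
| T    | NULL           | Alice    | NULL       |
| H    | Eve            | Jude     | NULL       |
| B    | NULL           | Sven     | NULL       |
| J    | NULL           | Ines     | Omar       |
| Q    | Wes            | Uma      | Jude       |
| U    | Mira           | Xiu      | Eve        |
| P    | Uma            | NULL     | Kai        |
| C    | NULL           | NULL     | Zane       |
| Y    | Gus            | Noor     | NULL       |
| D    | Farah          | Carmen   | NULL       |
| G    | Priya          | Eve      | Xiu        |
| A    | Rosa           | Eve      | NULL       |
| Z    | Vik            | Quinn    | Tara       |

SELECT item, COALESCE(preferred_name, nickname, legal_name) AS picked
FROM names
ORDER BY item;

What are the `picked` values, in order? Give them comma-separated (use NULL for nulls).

Rosa, Sven, Zane, Farah, Priya, Eve, Ines, Uma, Wes, Alice, Mira, Farah, Gus, Vik

item=A: preferred_name=Rosa → Rosa
item=B: preferred_name=NULL, nickname=Sven → Sven
item=C: preferred_name=NULL, nickname=NULL, legal_name=Zane → Zane
item=D: preferred_name=Farah → Farah
item=G: preferred_name=Priya → Priya
item=H: preferred_name=Eve → Eve
item=J: preferred_name=NULL, nickname=Ines → Ines
item=P: preferred_name=Uma → Uma
item=Q: preferred_name=Wes → Wes
item=T: preferred_name=NULL, nickname=Alice → Alice
item=U: preferred_name=Mira → Mira
item=W: preferred_name=NULL, nickname=NULL, legal_name=Farah → Farah
item=Y: preferred_name=Gus → Gus
item=Z: preferred_name=Vik → Vik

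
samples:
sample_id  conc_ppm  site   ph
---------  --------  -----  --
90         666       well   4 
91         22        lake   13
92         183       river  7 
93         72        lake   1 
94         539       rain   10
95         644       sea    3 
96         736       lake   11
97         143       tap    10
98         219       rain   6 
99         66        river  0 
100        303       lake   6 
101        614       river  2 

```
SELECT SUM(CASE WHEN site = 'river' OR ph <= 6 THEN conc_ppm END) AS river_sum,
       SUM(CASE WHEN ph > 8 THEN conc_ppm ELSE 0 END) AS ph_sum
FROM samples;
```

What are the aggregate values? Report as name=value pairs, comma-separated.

[river_sum: site = 'river' OR ph <= 6]
sample_id=90: ✓ → 666
sample_id=91: ✗
sample_id=92: ✓ → 183
sample_id=93: ✓ → 72
sample_id=94: ✗
sample_id=95: ✓ → 644
sample_id=96: ✗
sample_id=97: ✗
sample_id=98: ✓ → 219
sample_id=99: ✓ → 66
sample_id=100: ✓ → 303
sample_id=101: ✓ → 614
river_sum = 666 + 183 + 72 + 644 + 219 + 66 + 303 + 614 = 2767
—
[ph_sum: ph > 8]
sample_id=90: ✗
sample_id=91: ✓ → 22
sample_id=92: ✗
sample_id=93: ✗
sample_id=94: ✓ → 539
sample_id=95: ✗
sample_id=96: ✓ → 736
sample_id=97: ✓ → 143
sample_id=98: ✗
sample_id=99: ✗
sample_id=100: ✗
sample_id=101: ✗
ph_sum = 22 + 539 + 736 + 143 = 1440

river_sum=2767, ph_sum=1440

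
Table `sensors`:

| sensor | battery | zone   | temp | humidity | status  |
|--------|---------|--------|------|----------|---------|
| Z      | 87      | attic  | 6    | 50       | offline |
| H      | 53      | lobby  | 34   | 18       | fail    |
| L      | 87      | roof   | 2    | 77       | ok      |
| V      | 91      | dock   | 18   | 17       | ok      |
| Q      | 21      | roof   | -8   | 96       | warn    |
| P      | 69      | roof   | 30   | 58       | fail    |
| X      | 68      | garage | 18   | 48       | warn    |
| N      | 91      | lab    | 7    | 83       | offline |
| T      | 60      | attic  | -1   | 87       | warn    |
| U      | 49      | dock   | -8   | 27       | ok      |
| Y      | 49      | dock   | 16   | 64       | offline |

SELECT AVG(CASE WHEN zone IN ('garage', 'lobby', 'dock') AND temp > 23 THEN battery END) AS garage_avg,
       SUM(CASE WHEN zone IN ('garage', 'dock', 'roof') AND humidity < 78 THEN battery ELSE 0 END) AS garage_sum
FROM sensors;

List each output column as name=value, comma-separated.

garage_avg=53, garage_sum=413

[garage_avg: zone IN ('garage', 'lobby', 'dock') AND temp > 23]
sensor=Z: ✗
sensor=H: ✓ → 53
sensor=L: ✗
sensor=V: ✗
sensor=Q: ✗
sensor=P: ✗
sensor=X: ✗
sensor=N: ✗
sensor=T: ✗
sensor=U: ✗
sensor=Y: ✗
garage_avg = 53
—
[garage_sum: zone IN ('garage', 'dock', 'roof') AND humidity < 78]
sensor=Z: ✗
sensor=H: ✗
sensor=L: ✓ → 87
sensor=V: ✓ → 91
sensor=Q: ✗
sensor=P: ✓ → 69
sensor=X: ✓ → 68
sensor=N: ✗
sensor=T: ✗
sensor=U: ✓ → 49
sensor=Y: ✓ → 49
garage_sum = 87 + 91 + 69 + 68 + 49 + 49 = 413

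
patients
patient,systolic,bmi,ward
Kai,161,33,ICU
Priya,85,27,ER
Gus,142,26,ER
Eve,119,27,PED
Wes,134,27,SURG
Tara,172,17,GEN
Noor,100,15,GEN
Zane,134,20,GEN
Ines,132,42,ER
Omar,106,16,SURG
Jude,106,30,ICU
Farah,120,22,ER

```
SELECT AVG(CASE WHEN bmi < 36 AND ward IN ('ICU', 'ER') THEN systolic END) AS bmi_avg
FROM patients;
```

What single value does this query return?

122.8

patient=Kai: ✓ → 161
patient=Priya: ✓ → 85
patient=Gus: ✓ → 142
patient=Eve: ✗
patient=Wes: ✗
patient=Tara: ✗
patient=Noor: ✗
patient=Zane: ✗
patient=Ines: ✗
patient=Omar: ✗
patient=Jude: ✓ → 106
patient=Farah: ✓ → 120
bmi_avg = (161 + 85 + 142 + 106 + 120) / 5 = 122.8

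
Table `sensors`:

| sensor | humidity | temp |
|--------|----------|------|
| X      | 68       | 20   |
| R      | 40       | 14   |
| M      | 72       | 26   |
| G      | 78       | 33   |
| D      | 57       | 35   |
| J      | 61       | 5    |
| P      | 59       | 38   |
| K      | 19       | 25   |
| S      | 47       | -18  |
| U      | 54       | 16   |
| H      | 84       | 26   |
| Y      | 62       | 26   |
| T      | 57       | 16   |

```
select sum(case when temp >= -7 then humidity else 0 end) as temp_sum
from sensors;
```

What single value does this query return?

711

sensor=X: ✓ → 68
sensor=R: ✓ → 40
sensor=M: ✓ → 72
sensor=G: ✓ → 78
sensor=D: ✓ → 57
sensor=J: ✓ → 61
sensor=P: ✓ → 59
sensor=K: ✓ → 19
sensor=S: ✗
sensor=U: ✓ → 54
sensor=H: ✓ → 84
sensor=Y: ✓ → 62
sensor=T: ✓ → 57
temp_sum = 68 + 40 + 72 + 78 + 57 + 61 + 59 + 19 + 54 + 84 + 62 + 57 = 711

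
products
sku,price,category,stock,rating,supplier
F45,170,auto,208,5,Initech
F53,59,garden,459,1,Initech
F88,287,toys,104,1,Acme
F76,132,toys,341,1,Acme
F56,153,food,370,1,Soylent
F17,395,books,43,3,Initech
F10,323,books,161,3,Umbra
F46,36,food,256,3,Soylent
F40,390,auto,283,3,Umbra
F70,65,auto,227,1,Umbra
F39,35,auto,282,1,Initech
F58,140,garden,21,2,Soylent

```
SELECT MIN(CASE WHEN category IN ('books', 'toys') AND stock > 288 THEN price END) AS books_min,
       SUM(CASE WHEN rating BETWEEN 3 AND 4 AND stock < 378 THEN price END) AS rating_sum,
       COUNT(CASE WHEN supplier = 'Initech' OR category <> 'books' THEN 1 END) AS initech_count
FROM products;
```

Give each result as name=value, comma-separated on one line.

books_min=132, rating_sum=1144, initech_count=11

[books_min: category IN ('books', 'toys') AND stock > 288]
sku=F45: ✗
sku=F53: ✗
sku=F88: ✗
sku=F76: ✓ → 132
sku=F56: ✗
sku=F17: ✗
sku=F10: ✗
sku=F46: ✗
sku=F40: ✗
sku=F70: ✗
sku=F39: ✗
sku=F58: ✗
books_min = MIN(132) = 132
—
[rating_sum: rating BETWEEN 3 AND 4 AND stock < 378]
sku=F45: ✗
sku=F53: ✗
sku=F88: ✗
sku=F76: ✗
sku=F56: ✗
sku=F17: ✓ → 395
sku=F10: ✓ → 323
sku=F46: ✓ → 36
sku=F40: ✓ → 390
sku=F70: ✗
sku=F39: ✗
sku=F58: ✗
rating_sum = 395 + 323 + 36 + 390 = 1144
—
[initech_count: supplier = 'Initech' OR category <> 'books']
sku=F45: ✓ → 1
sku=F53: ✓ → 1
sku=F88: ✓ → 1
sku=F76: ✓ → 1
sku=F56: ✓ → 1
sku=F17: ✓ → 1
sku=F10: ✗
sku=F46: ✓ → 1
sku=F40: ✓ → 1
sku=F70: ✓ → 1
sku=F39: ✓ → 1
sku=F58: ✓ → 1
initech_count = COUNT(1, 1, 1, 1, 1, 1, 1, 1, 1, 1, 1) = 11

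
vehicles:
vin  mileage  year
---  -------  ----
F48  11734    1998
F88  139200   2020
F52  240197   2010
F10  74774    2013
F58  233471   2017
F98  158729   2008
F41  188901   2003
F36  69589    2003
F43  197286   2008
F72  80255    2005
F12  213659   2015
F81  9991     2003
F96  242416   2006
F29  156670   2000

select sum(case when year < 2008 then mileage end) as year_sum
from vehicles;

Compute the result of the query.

vin=F48: ✓ → 11734
vin=F88: ✗
vin=F52: ✗
vin=F10: ✗
vin=F58: ✗
vin=F98: ✗
vin=F41: ✓ → 188901
vin=F36: ✓ → 69589
vin=F43: ✗
vin=F72: ✓ → 80255
vin=F12: ✗
vin=F81: ✓ → 9991
vin=F96: ✓ → 242416
vin=F29: ✓ → 156670
year_sum = 11734 + 188901 + 69589 + 80255 + 9991 + 242416 + 156670 = 759556

759556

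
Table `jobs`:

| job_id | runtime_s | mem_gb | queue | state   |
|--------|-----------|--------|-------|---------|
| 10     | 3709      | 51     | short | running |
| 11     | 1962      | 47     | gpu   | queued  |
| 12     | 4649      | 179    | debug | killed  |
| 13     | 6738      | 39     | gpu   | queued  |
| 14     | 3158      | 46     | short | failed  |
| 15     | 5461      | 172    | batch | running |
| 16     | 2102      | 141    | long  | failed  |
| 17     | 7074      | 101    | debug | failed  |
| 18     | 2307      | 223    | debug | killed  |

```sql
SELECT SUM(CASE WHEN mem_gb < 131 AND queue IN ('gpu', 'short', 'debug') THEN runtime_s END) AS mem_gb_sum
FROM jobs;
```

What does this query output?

22641

job_id=10: ✓ → 3709
job_id=11: ✓ → 1962
job_id=12: ✗
job_id=13: ✓ → 6738
job_id=14: ✓ → 3158
job_id=15: ✗
job_id=16: ✗
job_id=17: ✓ → 7074
job_id=18: ✗
mem_gb_sum = 3709 + 1962 + 6738 + 3158 + 7074 = 22641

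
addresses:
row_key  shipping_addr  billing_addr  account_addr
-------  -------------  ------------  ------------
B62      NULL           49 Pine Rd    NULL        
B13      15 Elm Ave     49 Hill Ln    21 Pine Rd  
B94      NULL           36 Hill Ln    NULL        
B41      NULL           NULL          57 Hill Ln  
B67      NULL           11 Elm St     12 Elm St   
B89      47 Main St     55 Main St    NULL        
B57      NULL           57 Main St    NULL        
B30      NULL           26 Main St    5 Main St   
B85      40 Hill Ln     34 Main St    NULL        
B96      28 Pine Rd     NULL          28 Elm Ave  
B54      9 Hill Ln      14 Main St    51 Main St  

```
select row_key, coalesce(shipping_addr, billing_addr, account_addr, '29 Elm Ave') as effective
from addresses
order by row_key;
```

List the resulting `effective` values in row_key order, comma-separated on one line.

15 Elm Ave, 26 Main St, 57 Hill Ln, 9 Hill Ln, 57 Main St, 49 Pine Rd, 11 Elm St, 40 Hill Ln, 47 Main St, 36 Hill Ln, 28 Pine Rd

row_key=B13: shipping_addr=15 Elm Ave → 15 Elm Ave
row_key=B30: shipping_addr=NULL, billing_addr=26 Main St → 26 Main St
row_key=B41: shipping_addr=NULL, billing_addr=NULL, account_addr=57 Hill Ln → 57 Hill Ln
row_key=B54: shipping_addr=9 Hill Ln → 9 Hill Ln
row_key=B57: shipping_addr=NULL, billing_addr=57 Main St → 57 Main St
row_key=B62: shipping_addr=NULL, billing_addr=49 Pine Rd → 49 Pine Rd
row_key=B67: shipping_addr=NULL, billing_addr=11 Elm St → 11 Elm St
row_key=B85: shipping_addr=40 Hill Ln → 40 Hill Ln
row_key=B89: shipping_addr=47 Main St → 47 Main St
row_key=B94: shipping_addr=NULL, billing_addr=36 Hill Ln → 36 Hill Ln
row_key=B96: shipping_addr=28 Pine Rd → 28 Pine Rd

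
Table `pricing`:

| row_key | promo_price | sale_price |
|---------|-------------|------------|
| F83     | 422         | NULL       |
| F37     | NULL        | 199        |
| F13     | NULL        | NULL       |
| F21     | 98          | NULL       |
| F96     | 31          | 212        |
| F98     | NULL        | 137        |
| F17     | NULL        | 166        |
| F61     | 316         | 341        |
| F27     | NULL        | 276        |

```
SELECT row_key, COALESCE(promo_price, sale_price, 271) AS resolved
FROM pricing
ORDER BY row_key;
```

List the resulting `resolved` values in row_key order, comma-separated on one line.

271, 166, 98, 276, 199, 316, 422, 31, 137

row_key=F13: promo_price=NULL, sale_price=NULL, → literal 271 → 271
row_key=F17: promo_price=NULL, sale_price=166 → 166
row_key=F21: promo_price=98 → 98
row_key=F27: promo_price=NULL, sale_price=276 → 276
row_key=F37: promo_price=NULL, sale_price=199 → 199
row_key=F61: promo_price=316 → 316
row_key=F83: promo_price=422 → 422
row_key=F96: promo_price=31 → 31
row_key=F98: promo_price=NULL, sale_price=137 → 137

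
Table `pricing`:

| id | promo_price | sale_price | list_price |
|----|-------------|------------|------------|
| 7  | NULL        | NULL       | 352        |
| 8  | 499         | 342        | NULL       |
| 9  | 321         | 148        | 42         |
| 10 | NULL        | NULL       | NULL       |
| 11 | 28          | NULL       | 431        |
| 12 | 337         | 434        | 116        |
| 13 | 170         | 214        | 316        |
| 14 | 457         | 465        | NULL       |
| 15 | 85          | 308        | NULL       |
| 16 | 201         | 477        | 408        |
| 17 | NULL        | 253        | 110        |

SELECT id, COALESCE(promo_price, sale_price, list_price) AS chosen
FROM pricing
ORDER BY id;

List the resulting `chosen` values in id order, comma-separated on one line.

352, 499, 321, NULL, 28, 337, 170, 457, 85, 201, 253

id=7: promo_price=NULL, sale_price=NULL, list_price=352 → 352
id=8: promo_price=499 → 499
id=9: promo_price=321 → 321
id=10: promo_price=NULL, sale_price=NULL, list_price=NULL (all NULL) → NULL
id=11: promo_price=28 → 28
id=12: promo_price=337 → 337
id=13: promo_price=170 → 170
id=14: promo_price=457 → 457
id=15: promo_price=85 → 85
id=16: promo_price=201 → 201
id=17: promo_price=NULL, sale_price=253 → 253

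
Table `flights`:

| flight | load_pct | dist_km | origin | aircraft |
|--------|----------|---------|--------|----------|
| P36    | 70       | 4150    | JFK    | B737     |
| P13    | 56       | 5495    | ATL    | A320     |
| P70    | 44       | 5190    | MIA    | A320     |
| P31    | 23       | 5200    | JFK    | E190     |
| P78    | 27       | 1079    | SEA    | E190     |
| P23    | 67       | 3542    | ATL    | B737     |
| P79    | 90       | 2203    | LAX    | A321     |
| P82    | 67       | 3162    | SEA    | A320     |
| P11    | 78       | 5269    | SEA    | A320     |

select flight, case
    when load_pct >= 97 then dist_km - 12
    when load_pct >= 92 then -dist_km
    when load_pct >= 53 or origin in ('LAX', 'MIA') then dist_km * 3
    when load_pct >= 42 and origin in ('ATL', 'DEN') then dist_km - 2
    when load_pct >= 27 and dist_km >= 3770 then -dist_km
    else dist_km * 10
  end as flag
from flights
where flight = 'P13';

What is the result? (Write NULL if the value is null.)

flight = P13: load_pct=56, dist_km=5495, origin=ATL, aircraft=A320.
load_pct >= 97 → false
load_pct >= 92 → false
load_pct >= 53 or origin in ('LAX', 'MIA') → true → 16485

16485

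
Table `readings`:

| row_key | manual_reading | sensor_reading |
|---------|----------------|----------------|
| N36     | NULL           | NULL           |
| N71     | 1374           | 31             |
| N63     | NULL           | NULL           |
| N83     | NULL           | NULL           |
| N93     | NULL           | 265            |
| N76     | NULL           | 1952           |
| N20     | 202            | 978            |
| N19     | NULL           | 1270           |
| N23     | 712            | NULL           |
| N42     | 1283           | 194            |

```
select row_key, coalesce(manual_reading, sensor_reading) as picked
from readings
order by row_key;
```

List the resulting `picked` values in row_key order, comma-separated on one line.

row_key=N19: manual_reading=NULL, sensor_reading=1270 → 1270
row_key=N20: manual_reading=202 → 202
row_key=N23: manual_reading=712 → 712
row_key=N36: manual_reading=NULL, sensor_reading=NULL (all NULL) → NULL
row_key=N42: manual_reading=1283 → 1283
row_key=N63: manual_reading=NULL, sensor_reading=NULL (all NULL) → NULL
row_key=N71: manual_reading=1374 → 1374
row_key=N76: manual_reading=NULL, sensor_reading=1952 → 1952
row_key=N83: manual_reading=NULL, sensor_reading=NULL (all NULL) → NULL
row_key=N93: manual_reading=NULL, sensor_reading=265 → 265

1270, 202, 712, NULL, 1283, NULL, 1374, 1952, NULL, 265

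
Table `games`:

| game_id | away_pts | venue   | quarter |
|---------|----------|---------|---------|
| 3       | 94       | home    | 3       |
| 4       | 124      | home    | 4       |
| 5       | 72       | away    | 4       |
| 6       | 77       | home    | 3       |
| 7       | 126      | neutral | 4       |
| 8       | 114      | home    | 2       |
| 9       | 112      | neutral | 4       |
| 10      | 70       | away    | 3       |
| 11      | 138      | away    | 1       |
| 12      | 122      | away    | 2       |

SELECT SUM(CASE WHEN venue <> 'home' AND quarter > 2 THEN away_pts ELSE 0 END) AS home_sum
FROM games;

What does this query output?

380

game_id=3: ✗
game_id=4: ✗
game_id=5: ✓ → 72
game_id=6: ✗
game_id=7: ✓ → 126
game_id=8: ✗
game_id=9: ✓ → 112
game_id=10: ✓ → 70
game_id=11: ✗
game_id=12: ✗
home_sum = 72 + 126 + 112 + 70 = 380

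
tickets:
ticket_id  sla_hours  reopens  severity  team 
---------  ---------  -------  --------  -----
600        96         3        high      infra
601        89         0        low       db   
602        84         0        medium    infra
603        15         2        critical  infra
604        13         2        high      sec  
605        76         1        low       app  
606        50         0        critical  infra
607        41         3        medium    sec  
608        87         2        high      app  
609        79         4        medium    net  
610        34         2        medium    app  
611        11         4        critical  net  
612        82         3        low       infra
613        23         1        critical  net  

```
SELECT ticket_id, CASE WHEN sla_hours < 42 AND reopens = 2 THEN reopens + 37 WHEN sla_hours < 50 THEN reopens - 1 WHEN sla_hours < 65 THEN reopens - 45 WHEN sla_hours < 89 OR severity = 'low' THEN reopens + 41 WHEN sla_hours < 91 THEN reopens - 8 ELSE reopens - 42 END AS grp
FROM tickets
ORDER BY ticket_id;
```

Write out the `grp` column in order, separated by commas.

ticket_id=600: ELSE → -39
ticket_id=601: sla_hours < 89 OR severity = 'low' → 41
ticket_id=602: sla_hours < 89 OR severity = 'low' → 41
ticket_id=603: sla_hours < 42 AND reopens = 2 → 39
ticket_id=604: sla_hours < 42 AND reopens = 2 → 39
ticket_id=605: sla_hours < 89 OR severity = 'low' → 42
ticket_id=606: sla_hours < 65 → -45
ticket_id=607: sla_hours < 50 → 2
ticket_id=608: sla_hours < 89 OR severity = 'low' → 43
ticket_id=609: sla_hours < 89 OR severity = 'low' → 45
ticket_id=610: sla_hours < 42 AND reopens = 2 → 39
ticket_id=611: sla_hours < 50 → 3
ticket_id=612: sla_hours < 89 OR severity = 'low' → 44
ticket_id=613: sla_hours < 50 → 0

-39, 41, 41, 39, 39, 42, -45, 2, 43, 45, 39, 3, 44, 0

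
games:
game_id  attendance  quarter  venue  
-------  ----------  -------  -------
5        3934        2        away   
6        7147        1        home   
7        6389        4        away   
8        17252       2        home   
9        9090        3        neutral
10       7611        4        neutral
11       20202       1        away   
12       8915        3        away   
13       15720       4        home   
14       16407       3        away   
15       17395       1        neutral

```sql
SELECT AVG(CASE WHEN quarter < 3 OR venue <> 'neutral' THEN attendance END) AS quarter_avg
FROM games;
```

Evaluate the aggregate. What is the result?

12595.6666666667

game_id=5: ✓ → 3934
game_id=6: ✓ → 7147
game_id=7: ✓ → 6389
game_id=8: ✓ → 17252
game_id=9: ✗
game_id=10: ✗
game_id=11: ✓ → 20202
game_id=12: ✓ → 8915
game_id=13: ✓ → 15720
game_id=14: ✓ → 16407
game_id=15: ✓ → 17395
quarter_avg = (3934 + 7147 + 6389 + 17252 + 20202 + 8915 + 15720 + 16407 + 17395) / 9 = 12595.6666666667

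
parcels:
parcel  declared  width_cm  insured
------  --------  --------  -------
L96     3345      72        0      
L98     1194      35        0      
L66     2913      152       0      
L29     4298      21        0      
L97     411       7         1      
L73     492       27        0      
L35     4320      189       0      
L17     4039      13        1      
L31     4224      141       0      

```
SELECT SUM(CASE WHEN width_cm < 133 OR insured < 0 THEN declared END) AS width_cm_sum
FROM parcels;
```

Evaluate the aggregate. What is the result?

parcel=L96: ✓ → 3345
parcel=L98: ✓ → 1194
parcel=L66: ✗
parcel=L29: ✓ → 4298
parcel=L97: ✓ → 411
parcel=L73: ✓ → 492
parcel=L35: ✗
parcel=L17: ✓ → 4039
parcel=L31: ✗
width_cm_sum = 3345 + 1194 + 4298 + 411 + 492 + 4039 = 13779

13779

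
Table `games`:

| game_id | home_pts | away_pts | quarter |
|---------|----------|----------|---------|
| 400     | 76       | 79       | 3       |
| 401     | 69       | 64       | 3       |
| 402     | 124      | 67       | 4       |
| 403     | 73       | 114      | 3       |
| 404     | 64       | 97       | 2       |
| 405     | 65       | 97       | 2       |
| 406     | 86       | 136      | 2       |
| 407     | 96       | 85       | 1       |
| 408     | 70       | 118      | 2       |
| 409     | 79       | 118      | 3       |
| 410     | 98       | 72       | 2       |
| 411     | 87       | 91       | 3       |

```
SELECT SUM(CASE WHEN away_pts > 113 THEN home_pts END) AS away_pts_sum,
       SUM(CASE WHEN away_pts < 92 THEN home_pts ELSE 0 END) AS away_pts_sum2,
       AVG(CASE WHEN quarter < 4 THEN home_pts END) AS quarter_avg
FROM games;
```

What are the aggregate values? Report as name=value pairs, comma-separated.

[away_pts_sum: away_pts > 113]
game_id=400: ✗
game_id=401: ✗
game_id=402: ✗
game_id=403: ✓ → 73
game_id=404: ✗
game_id=405: ✗
game_id=406: ✓ → 86
game_id=407: ✗
game_id=408: ✓ → 70
game_id=409: ✓ → 79
game_id=410: ✗
game_id=411: ✗
away_pts_sum = 73 + 86 + 70 + 79 = 308
—
[away_pts_sum2: away_pts < 92]
game_id=400: ✓ → 76
game_id=401: ✓ → 69
game_id=402: ✓ → 124
game_id=403: ✗
game_id=404: ✗
game_id=405: ✗
game_id=406: ✗
game_id=407: ✓ → 96
game_id=408: ✗
game_id=409: ✗
game_id=410: ✓ → 98
game_id=411: ✓ → 87
away_pts_sum2 = 76 + 69 + 124 + 96 + 98 + 87 = 550
—
[quarter_avg: quarter < 4]
game_id=400: ✓ → 76
game_id=401: ✓ → 69
game_id=402: ✗
game_id=403: ✓ → 73
game_id=404: ✓ → 64
game_id=405: ✓ → 65
game_id=406: ✓ → 86
game_id=407: ✓ → 96
game_id=408: ✓ → 70
game_id=409: ✓ → 79
game_id=410: ✓ → 98
game_id=411: ✓ → 87
quarter_avg = (76 + 69 + 73 + 64 + 65 + 86 + 96 + 70 + 79 + 98 + 87) / 11 = 78.4545454545

away_pts_sum=308, away_pts_sum2=550, quarter_avg=78.4545454545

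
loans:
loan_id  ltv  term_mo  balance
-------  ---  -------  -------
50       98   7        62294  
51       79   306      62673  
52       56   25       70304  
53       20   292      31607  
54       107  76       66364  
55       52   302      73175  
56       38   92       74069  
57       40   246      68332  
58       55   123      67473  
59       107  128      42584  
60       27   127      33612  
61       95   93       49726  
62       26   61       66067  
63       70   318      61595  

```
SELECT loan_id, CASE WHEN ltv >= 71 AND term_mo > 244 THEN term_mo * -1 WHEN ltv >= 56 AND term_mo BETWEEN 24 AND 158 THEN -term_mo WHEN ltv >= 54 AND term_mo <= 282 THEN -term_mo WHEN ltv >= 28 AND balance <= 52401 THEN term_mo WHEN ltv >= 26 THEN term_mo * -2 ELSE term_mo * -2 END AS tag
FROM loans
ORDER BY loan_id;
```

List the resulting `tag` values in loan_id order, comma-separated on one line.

-7, -306, -25, -584, -76, -604, -184, -492, -123, -128, -254, -93, -122, -636

loan_id=50: ltv >= 54 AND term_mo <= 282 → -7
loan_id=51: ltv >= 71 AND term_mo > 244 → -306
loan_id=52: ltv >= 56 AND term_mo BETWEEN 24 AND 158 → -25
loan_id=53: ELSE → -584
loan_id=54: ltv >= 56 AND term_mo BETWEEN 24 AND 158 → -76
loan_id=55: ltv >= 26 → -604
loan_id=56: ltv >= 26 → -184
loan_id=57: ltv >= 26 → -492
loan_id=58: ltv >= 54 AND term_mo <= 282 → -123
loan_id=59: ltv >= 56 AND term_mo BETWEEN 24 AND 158 → -128
loan_id=60: ltv >= 26 → -254
loan_id=61: ltv >= 56 AND term_mo BETWEEN 24 AND 158 → -93
loan_id=62: ltv >= 26 → -122
loan_id=63: ltv >= 26 → -636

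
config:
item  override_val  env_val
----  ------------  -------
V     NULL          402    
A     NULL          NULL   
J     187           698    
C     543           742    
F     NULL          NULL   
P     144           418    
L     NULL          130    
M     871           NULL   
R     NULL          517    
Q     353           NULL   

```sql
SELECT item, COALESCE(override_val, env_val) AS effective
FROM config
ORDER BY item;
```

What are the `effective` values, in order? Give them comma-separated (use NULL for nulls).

NULL, 543, NULL, 187, 130, 871, 144, 353, 517, 402

item=A: override_val=NULL, env_val=NULL (all NULL) → NULL
item=C: override_val=543 → 543
item=F: override_val=NULL, env_val=NULL (all NULL) → NULL
item=J: override_val=187 → 187
item=L: override_val=NULL, env_val=130 → 130
item=M: override_val=871 → 871
item=P: override_val=144 → 144
item=Q: override_val=353 → 353
item=R: override_val=NULL, env_val=517 → 517
item=V: override_val=NULL, env_val=402 → 402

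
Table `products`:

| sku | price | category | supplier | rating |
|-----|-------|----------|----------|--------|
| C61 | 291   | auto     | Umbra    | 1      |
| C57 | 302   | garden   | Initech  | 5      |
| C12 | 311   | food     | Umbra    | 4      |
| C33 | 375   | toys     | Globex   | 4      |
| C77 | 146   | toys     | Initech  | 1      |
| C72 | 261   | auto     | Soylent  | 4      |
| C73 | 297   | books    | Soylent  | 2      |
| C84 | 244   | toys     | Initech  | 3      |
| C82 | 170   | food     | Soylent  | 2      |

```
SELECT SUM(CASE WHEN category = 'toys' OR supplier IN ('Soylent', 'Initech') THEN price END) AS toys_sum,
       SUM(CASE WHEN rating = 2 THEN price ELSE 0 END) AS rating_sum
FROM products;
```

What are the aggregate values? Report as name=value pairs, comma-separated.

toys_sum=1795, rating_sum=467

[toys_sum: category = 'toys' OR supplier IN ('Soylent', 'Initech')]
sku=C61: ✗
sku=C57: ✓ → 302
sku=C12: ✗
sku=C33: ✓ → 375
sku=C77: ✓ → 146
sku=C72: ✓ → 261
sku=C73: ✓ → 297
sku=C84: ✓ → 244
sku=C82: ✓ → 170
toys_sum = 302 + 375 + 146 + 261 + 297 + 244 + 170 = 1795
—
[rating_sum: rating = 2]
sku=C61: ✗
sku=C57: ✗
sku=C12: ✗
sku=C33: ✗
sku=C77: ✗
sku=C72: ✗
sku=C73: ✓ → 297
sku=C84: ✗
sku=C82: ✓ → 170
rating_sum = 297 + 170 = 467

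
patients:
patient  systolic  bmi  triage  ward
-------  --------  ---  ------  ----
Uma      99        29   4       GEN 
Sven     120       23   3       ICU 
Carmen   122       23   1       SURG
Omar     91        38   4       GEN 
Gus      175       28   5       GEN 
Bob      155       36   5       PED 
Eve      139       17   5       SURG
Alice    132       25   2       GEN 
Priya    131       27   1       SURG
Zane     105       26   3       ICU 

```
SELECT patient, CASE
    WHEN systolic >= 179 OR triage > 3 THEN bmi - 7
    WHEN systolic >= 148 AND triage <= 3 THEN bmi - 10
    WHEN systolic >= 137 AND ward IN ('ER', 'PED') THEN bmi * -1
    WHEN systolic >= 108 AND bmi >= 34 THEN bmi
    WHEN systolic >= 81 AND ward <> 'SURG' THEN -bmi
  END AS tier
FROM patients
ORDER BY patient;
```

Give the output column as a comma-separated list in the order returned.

-25, 29, NULL, 10, 21, 31, NULL, -23, 22, -26

patient=Alice: systolic >= 81 AND ward <> 'SURG' → -25
patient=Bob: systolic >= 179 OR triage > 3 → 29
patient=Carmen: (no match → NULL) → NULL
patient=Eve: systolic >= 179 OR triage > 3 → 10
patient=Gus: systolic >= 179 OR triage > 3 → 21
patient=Omar: systolic >= 179 OR triage > 3 → 31
patient=Priya: (no match → NULL) → NULL
patient=Sven: systolic >= 81 AND ward <> 'SURG' → -23
patient=Uma: systolic >= 179 OR triage > 3 → 22
patient=Zane: systolic >= 81 AND ward <> 'SURG' → -26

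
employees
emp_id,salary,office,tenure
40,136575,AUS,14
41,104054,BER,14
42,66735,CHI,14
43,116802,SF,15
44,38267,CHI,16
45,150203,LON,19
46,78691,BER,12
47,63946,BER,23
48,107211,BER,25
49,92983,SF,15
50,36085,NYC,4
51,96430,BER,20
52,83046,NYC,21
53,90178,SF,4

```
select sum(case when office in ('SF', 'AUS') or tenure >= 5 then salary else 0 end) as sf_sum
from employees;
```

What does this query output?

1225121

emp_id=40: ✓ → 136575
emp_id=41: ✓ → 104054
emp_id=42: ✓ → 66735
emp_id=43: ✓ → 116802
emp_id=44: ✓ → 38267
emp_id=45: ✓ → 150203
emp_id=46: ✓ → 78691
emp_id=47: ✓ → 63946
emp_id=48: ✓ → 107211
emp_id=49: ✓ → 92983
emp_id=50: ✗
emp_id=51: ✓ → 96430
emp_id=52: ✓ → 83046
emp_id=53: ✓ → 90178
sf_sum = 136575 + 104054 + 66735 + 116802 + 38267 + 150203 + 78691 + 63946 + 107211 + 92983 + 96430 + 83046 + 90178 = 1225121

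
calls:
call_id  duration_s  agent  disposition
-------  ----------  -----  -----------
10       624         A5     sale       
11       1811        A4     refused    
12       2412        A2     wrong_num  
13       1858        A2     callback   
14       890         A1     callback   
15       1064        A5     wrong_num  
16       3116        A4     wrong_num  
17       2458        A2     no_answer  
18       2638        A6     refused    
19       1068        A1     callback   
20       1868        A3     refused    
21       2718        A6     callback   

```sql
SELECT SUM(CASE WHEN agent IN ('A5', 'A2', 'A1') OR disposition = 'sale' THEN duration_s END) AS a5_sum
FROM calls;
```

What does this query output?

10374

call_id=10: ✓ → 624
call_id=11: ✗
call_id=12: ✓ → 2412
call_id=13: ✓ → 1858
call_id=14: ✓ → 890
call_id=15: ✓ → 1064
call_id=16: ✗
call_id=17: ✓ → 2458
call_id=18: ✗
call_id=19: ✓ → 1068
call_id=20: ✗
call_id=21: ✗
a5_sum = 624 + 2412 + 1858 + 890 + 1064 + 2458 + 1068 = 10374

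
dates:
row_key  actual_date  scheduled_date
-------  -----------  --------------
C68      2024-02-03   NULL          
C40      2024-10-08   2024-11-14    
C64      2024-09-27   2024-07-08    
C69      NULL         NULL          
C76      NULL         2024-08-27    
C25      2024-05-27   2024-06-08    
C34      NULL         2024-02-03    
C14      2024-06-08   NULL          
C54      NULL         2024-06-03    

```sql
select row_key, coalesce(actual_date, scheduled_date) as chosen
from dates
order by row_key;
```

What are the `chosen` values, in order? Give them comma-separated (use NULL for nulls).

2024-06-08, 2024-05-27, 2024-02-03, 2024-10-08, 2024-06-03, 2024-09-27, 2024-02-03, NULL, 2024-08-27

row_key=C14: actual_date=2024-06-08 → 2024-06-08
row_key=C25: actual_date=2024-05-27 → 2024-05-27
row_key=C34: actual_date=NULL, scheduled_date=2024-02-03 → 2024-02-03
row_key=C40: actual_date=2024-10-08 → 2024-10-08
row_key=C54: actual_date=NULL, scheduled_date=2024-06-03 → 2024-06-03
row_key=C64: actual_date=2024-09-27 → 2024-09-27
row_key=C68: actual_date=2024-02-03 → 2024-02-03
row_key=C69: actual_date=NULL, scheduled_date=NULL (all NULL) → NULL
row_key=C76: actual_date=NULL, scheduled_date=2024-08-27 → 2024-08-27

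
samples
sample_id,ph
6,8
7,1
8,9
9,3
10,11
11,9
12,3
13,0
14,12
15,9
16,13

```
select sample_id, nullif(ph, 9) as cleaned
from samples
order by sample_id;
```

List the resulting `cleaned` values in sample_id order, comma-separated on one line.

8, 1, NULL, 3, 11, NULL, 3, 0, 12, NULL, 13

sample_id=6: ph=8 vs 9: differ → 8
sample_id=7: ph=1 vs 9: differ → 1
sample_id=8: ph=9 vs 9: equal → NULL
sample_id=9: ph=3 vs 9: differ → 3
sample_id=10: ph=11 vs 9: differ → 11
sample_id=11: ph=9 vs 9: equal → NULL
sample_id=12: ph=3 vs 9: differ → 3
sample_id=13: ph=0 vs 9: differ → 0
sample_id=14: ph=12 vs 9: differ → 12
sample_id=15: ph=9 vs 9: equal → NULL
sample_id=16: ph=13 vs 9: differ → 13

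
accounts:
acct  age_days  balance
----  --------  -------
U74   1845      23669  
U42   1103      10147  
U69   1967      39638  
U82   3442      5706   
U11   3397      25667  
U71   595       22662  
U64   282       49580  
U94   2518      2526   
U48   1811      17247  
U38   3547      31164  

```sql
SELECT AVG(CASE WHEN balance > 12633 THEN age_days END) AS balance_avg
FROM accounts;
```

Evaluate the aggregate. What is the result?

acct=U74: ✓ → 1845
acct=U42: ✗
acct=U69: ✓ → 1967
acct=U82: ✗
acct=U11: ✓ → 3397
acct=U71: ✓ → 595
acct=U64: ✓ → 282
acct=U94: ✗
acct=U48: ✓ → 1811
acct=U38: ✓ → 3547
balance_avg = (1845 + 1967 + 3397 + 595 + 282 + 1811 + 3547) / 7 = 1920.5714285714

1920.5714285714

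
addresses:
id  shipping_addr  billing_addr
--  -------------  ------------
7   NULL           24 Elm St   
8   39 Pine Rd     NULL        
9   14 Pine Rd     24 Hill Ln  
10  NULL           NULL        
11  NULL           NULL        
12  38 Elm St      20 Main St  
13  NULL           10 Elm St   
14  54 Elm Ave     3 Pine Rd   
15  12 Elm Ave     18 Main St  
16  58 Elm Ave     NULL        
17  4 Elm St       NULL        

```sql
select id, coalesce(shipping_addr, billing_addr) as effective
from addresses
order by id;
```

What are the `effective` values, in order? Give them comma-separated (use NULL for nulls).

24 Elm St, 39 Pine Rd, 14 Pine Rd, NULL, NULL, 38 Elm St, 10 Elm St, 54 Elm Ave, 12 Elm Ave, 58 Elm Ave, 4 Elm St

id=7: shipping_addr=NULL, billing_addr=24 Elm St → 24 Elm St
id=8: shipping_addr=39 Pine Rd → 39 Pine Rd
id=9: shipping_addr=14 Pine Rd → 14 Pine Rd
id=10: shipping_addr=NULL, billing_addr=NULL (all NULL) → NULL
id=11: shipping_addr=NULL, billing_addr=NULL (all NULL) → NULL
id=12: shipping_addr=38 Elm St → 38 Elm St
id=13: shipping_addr=NULL, billing_addr=10 Elm St → 10 Elm St
id=14: shipping_addr=54 Elm Ave → 54 Elm Ave
id=15: shipping_addr=12 Elm Ave → 12 Elm Ave
id=16: shipping_addr=58 Elm Ave → 58 Elm Ave
id=17: shipping_addr=4 Elm St → 4 Elm St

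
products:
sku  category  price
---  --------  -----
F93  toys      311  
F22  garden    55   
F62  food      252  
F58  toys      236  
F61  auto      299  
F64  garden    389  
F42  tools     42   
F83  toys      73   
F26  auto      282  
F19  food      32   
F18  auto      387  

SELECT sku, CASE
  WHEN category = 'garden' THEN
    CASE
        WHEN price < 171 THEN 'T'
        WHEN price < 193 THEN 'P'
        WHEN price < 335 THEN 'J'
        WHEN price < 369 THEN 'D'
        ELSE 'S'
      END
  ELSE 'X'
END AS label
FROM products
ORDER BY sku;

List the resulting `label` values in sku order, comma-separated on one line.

X, X, T, X, X, X, X, X, S, X, X

sku=F18: category='auto' → outer ELSE → X
sku=F19: category='food' → outer ELSE → X
sku=F22: category='garden' → inner[price < 171] → T
sku=F26: category='auto' → outer ELSE → X
sku=F42: category='tools' → outer ELSE → X
sku=F58: category='toys' → outer ELSE → X
sku=F61: category='auto' → outer ELSE → X
sku=F62: category='food' → outer ELSE → X
sku=F64: category='garden' → inner[ELSE] → S
sku=F83: category='toys' → outer ELSE → X
sku=F93: category='toys' → outer ELSE → X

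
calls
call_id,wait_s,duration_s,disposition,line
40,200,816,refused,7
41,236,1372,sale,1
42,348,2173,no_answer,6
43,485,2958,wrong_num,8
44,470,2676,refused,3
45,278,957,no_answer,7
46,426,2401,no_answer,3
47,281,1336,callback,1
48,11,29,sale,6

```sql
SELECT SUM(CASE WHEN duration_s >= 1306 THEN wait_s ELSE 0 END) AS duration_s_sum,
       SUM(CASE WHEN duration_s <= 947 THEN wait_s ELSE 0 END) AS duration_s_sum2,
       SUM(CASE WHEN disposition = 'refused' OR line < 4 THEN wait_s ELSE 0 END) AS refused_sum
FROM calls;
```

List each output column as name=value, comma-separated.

duration_s_sum=2246, duration_s_sum2=211, refused_sum=1613

[duration_s_sum: duration_s >= 1306]
call_id=40: ✗
call_id=41: ✓ → 236
call_id=42: ✓ → 348
call_id=43: ✓ → 485
call_id=44: ✓ → 470
call_id=45: ✗
call_id=46: ✓ → 426
call_id=47: ✓ → 281
call_id=48: ✗
duration_s_sum = 236 + 348 + 485 + 470 + 426 + 281 = 2246
—
[duration_s_sum2: duration_s <= 947]
call_id=40: ✓ → 200
call_id=41: ✗
call_id=42: ✗
call_id=43: ✗
call_id=44: ✗
call_id=45: ✗
call_id=46: ✗
call_id=47: ✗
call_id=48: ✓ → 11
duration_s_sum2 = 200 + 11 = 211
—
[refused_sum: disposition = 'refused' OR line < 4]
call_id=40: ✓ → 200
call_id=41: ✓ → 236
call_id=42: ✗
call_id=43: ✗
call_id=44: ✓ → 470
call_id=45: ✗
call_id=46: ✓ → 426
call_id=47: ✓ → 281
call_id=48: ✗
refused_sum = 200 + 236 + 470 + 426 + 281 = 1613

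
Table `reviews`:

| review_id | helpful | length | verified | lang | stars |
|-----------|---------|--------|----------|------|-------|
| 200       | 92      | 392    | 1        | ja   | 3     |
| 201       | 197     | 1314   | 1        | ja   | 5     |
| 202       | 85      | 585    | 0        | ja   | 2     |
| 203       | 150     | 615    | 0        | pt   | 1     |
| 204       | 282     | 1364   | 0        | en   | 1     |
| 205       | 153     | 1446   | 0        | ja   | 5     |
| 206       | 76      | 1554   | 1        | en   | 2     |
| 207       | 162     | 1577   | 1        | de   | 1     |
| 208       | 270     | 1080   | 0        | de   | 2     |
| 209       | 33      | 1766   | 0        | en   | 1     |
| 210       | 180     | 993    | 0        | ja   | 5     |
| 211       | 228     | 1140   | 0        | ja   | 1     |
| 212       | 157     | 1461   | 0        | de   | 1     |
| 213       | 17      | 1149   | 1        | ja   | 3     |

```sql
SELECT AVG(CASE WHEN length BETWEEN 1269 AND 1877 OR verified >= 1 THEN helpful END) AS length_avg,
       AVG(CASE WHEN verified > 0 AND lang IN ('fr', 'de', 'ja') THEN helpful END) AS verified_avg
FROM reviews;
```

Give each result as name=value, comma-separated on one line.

length_avg=129.8888888889, verified_avg=117

[length_avg: length BETWEEN 1269 AND 1877 OR verified >= 1]
review_id=200: ✓ → 92
review_id=201: ✓ → 197
review_id=202: ✗
review_id=203: ✗
review_id=204: ✓ → 282
review_id=205: ✓ → 153
review_id=206: ✓ → 76
review_id=207: ✓ → 162
review_id=208: ✗
review_id=209: ✓ → 33
review_id=210: ✗
review_id=211: ✗
review_id=212: ✓ → 157
review_id=213: ✓ → 17
length_avg = (92 + 197 + 282 + 153 + 76 + 162 + 33 + 157 + 17) / 9 = 129.8888888889
—
[verified_avg: verified > 0 AND lang IN ('fr', 'de', 'ja')]
review_id=200: ✓ → 92
review_id=201: ✓ → 197
review_id=202: ✗
review_id=203: ✗
review_id=204: ✗
review_id=205: ✗
review_id=206: ✗
review_id=207: ✓ → 162
review_id=208: ✗
review_id=209: ✗
review_id=210: ✗
review_id=211: ✗
review_id=212: ✗
review_id=213: ✓ → 17
verified_avg = (92 + 197 + 162 + 17) / 4 = 117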